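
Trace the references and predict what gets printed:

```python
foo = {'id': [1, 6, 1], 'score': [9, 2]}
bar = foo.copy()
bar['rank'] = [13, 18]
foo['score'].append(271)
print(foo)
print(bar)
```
{'id': [1, 6, 1], 'score': [9, 2, 271]}
{'id': [1, 6, 1], 'score': [9, 2, 271], 'rank': [13, 18]}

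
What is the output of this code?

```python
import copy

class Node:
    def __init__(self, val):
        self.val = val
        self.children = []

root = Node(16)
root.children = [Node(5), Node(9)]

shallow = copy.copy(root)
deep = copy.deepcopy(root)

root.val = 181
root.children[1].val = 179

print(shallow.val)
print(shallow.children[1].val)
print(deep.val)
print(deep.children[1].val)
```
16
179
16
9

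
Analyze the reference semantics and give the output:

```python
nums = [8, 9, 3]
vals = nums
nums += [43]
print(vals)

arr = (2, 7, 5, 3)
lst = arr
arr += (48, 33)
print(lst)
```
[8, 9, 3, 43]
(2, 7, 5, 3)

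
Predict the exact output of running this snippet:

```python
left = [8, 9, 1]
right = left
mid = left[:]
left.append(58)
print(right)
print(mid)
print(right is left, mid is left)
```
[8, 9, 1, 58]
[8, 9, 1]
True False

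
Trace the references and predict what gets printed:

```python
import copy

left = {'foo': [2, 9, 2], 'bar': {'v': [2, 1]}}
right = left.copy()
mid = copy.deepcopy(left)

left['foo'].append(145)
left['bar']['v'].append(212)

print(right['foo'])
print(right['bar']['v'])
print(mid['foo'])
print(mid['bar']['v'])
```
[2, 9, 2, 145]
[2, 1, 212]
[2, 9, 2]
[2, 1]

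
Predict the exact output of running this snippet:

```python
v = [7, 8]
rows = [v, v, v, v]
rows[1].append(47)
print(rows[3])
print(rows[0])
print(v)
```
[7, 8, 47]
[7, 8, 47]
[7, 8, 47]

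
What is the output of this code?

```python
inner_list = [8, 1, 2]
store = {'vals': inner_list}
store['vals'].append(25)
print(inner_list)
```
[8, 1, 2, 25]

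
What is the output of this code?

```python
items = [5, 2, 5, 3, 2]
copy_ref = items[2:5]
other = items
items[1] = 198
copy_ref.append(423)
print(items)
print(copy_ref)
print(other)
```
[5, 198, 5, 3, 2]
[5, 3, 2, 423]
[5, 198, 5, 3, 2]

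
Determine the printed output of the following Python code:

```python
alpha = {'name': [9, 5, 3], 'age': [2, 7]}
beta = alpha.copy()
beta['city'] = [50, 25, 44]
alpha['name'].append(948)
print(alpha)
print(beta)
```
{'name': [9, 5, 3, 948], 'age': [2, 7]}
{'name': [9, 5, 3, 948], 'age': [2, 7], 'city': [50, 25, 44]}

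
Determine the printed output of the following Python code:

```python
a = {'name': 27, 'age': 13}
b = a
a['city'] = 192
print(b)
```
{'name': 27, 'age': 13, 'city': 192}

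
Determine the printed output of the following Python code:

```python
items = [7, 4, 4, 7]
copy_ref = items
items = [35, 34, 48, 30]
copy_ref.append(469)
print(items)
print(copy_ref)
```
[35, 34, 48, 30]
[7, 4, 4, 7, 469]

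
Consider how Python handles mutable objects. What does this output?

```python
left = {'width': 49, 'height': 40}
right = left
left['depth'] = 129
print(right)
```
{'width': 49, 'height': 40, 'depth': 129}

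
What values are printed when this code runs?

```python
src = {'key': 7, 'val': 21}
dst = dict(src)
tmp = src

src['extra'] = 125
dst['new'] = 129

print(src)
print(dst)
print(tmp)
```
{'key': 7, 'val': 21, 'extra': 125}
{'key': 7, 'val': 21, 'new': 129}
{'key': 7, 'val': 21, 'extra': 125}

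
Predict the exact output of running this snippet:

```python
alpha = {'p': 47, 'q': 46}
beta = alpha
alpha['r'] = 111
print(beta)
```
{'p': 47, 'q': 46, 'r': 111}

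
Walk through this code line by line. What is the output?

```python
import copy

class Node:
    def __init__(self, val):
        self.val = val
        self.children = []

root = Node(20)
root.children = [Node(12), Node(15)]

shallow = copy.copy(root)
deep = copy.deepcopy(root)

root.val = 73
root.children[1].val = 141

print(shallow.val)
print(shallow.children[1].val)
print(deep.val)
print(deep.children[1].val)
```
20
141
20
15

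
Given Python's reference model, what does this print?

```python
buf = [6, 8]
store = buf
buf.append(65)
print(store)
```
[6, 8, 65]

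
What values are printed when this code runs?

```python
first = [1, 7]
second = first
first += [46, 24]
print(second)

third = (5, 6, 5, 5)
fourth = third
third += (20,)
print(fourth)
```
[1, 7, 46, 24]
(5, 6, 5, 5)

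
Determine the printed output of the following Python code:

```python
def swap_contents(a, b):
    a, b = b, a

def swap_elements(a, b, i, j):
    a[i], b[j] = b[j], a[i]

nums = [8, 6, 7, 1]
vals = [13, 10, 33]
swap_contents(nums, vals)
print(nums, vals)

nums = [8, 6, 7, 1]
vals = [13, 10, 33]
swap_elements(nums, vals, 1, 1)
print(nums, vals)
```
[8, 6, 7, 1] [13, 10, 33]
[8, 10, 7, 1] [13, 6, 33]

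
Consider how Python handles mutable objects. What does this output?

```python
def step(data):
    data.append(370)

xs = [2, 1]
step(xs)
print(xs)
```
[2, 1, 370]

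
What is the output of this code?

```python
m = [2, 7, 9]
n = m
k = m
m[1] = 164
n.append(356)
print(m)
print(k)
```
[2, 164, 9, 356]
[2, 164, 9, 356]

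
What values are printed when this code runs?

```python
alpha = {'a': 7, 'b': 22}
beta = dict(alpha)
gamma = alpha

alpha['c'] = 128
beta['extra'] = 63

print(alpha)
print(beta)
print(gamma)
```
{'a': 7, 'b': 22, 'c': 128}
{'a': 7, 'b': 22, 'extra': 63}
{'a': 7, 'b': 22, 'c': 128}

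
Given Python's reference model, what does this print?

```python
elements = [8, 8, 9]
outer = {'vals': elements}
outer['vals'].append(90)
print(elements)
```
[8, 8, 9, 90]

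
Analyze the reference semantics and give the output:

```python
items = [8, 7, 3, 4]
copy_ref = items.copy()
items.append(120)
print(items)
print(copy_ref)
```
[8, 7, 3, 4, 120]
[8, 7, 3, 4]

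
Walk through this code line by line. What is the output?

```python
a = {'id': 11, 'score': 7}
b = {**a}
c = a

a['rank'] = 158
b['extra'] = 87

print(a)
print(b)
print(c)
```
{'id': 11, 'score': 7, 'rank': 158}
{'id': 11, 'score': 7, 'extra': 87}
{'id': 11, 'score': 7, 'rank': 158}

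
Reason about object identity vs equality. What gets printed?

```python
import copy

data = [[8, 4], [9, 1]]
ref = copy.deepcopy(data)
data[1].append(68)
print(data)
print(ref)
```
[[8, 4], [9, 1, 68]]
[[8, 4], [9, 1]]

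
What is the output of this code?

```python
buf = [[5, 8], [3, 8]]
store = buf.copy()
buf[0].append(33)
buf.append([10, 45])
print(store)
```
[[5, 8, 33], [3, 8]]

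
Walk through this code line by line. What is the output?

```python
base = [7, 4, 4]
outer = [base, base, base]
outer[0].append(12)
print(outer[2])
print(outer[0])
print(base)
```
[7, 4, 4, 12]
[7, 4, 4, 12]
[7, 4, 4, 12]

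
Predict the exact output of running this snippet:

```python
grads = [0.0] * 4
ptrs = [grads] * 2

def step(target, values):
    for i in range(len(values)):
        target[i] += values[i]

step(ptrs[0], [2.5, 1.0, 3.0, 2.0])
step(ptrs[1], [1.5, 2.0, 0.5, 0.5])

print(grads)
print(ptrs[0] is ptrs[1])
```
[4.0, 3.0, 3.5, 2.5]
True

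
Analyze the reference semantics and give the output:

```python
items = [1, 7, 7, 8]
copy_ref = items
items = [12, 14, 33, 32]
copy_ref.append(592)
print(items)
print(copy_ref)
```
[12, 14, 33, 32]
[1, 7, 7, 8, 592]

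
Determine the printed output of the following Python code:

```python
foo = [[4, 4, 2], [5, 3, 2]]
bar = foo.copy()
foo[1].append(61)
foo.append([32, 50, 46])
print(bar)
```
[[4, 4, 2], [5, 3, 2, 61]]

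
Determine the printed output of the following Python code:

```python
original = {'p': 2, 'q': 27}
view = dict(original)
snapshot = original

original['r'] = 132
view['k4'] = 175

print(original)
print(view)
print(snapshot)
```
{'p': 2, 'q': 27, 'r': 132}
{'p': 2, 'q': 27, 'k4': 175}
{'p': 2, 'q': 27, 'r': 132}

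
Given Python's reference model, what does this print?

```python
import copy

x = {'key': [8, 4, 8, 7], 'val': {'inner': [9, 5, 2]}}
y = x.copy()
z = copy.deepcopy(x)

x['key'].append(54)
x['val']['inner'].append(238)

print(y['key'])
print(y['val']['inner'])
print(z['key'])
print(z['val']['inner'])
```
[8, 4, 8, 7, 54]
[9, 5, 2, 238]
[8, 4, 8, 7]
[9, 5, 2]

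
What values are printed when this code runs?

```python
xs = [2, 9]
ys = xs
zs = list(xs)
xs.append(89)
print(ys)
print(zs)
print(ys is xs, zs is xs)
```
[2, 9, 89]
[2, 9]
True False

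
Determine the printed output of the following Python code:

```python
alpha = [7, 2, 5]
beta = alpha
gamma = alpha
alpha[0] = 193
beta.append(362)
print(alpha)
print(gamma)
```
[193, 2, 5, 362]
[193, 2, 5, 362]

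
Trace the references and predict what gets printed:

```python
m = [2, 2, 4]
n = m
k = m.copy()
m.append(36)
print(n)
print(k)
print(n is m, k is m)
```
[2, 2, 4, 36]
[2, 2, 4]
True False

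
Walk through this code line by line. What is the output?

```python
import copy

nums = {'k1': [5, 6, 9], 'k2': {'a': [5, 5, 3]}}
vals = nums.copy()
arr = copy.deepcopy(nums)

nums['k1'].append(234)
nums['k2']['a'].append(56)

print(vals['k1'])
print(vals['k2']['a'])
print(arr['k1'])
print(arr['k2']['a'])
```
[5, 6, 9, 234]
[5, 5, 3, 56]
[5, 6, 9]
[5, 5, 3]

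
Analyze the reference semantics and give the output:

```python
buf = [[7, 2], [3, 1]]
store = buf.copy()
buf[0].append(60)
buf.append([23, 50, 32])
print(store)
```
[[7, 2, 60], [3, 1]]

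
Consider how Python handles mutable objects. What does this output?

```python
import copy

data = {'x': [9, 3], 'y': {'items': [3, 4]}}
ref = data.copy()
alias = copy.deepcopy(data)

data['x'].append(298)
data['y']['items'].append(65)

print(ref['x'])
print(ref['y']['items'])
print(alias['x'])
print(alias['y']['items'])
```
[9, 3, 298]
[3, 4, 65]
[9, 3]
[3, 4]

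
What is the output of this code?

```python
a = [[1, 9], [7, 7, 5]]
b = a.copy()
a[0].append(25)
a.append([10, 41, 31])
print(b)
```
[[1, 9, 25], [7, 7, 5]]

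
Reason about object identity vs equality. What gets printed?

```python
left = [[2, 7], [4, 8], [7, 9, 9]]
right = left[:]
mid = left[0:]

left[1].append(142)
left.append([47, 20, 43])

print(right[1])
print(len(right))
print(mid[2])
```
[4, 8, 142]
3
[7, 9, 9]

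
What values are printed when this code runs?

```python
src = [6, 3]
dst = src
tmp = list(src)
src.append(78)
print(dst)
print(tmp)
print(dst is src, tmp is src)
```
[6, 3, 78]
[6, 3]
True False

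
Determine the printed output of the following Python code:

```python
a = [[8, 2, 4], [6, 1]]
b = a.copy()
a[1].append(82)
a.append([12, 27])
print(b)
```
[[8, 2, 4], [6, 1, 82]]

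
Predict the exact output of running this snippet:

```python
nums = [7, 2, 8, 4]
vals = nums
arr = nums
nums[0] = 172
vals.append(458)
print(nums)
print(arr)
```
[172, 2, 8, 4, 458]
[172, 2, 8, 4, 458]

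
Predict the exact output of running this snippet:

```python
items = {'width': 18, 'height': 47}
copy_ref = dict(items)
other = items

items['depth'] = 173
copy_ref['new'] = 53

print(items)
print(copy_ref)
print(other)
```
{'width': 18, 'height': 47, 'depth': 173}
{'width': 18, 'height': 47, 'new': 53}
{'width': 18, 'height': 47, 'depth': 173}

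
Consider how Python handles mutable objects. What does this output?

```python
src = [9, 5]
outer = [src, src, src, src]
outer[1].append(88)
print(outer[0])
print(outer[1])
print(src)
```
[9, 5, 88]
[9, 5, 88]
[9, 5, 88]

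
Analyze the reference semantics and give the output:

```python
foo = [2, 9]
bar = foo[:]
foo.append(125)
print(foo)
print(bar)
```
[2, 9, 125]
[2, 9]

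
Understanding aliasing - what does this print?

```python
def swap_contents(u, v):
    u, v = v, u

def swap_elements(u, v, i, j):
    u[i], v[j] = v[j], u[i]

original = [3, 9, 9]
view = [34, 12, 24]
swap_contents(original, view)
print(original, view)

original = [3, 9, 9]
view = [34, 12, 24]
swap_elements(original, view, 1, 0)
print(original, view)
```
[3, 9, 9] [34, 12, 24]
[3, 34, 9] [9, 12, 24]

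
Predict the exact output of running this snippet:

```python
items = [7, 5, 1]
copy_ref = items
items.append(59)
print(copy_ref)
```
[7, 5, 1, 59]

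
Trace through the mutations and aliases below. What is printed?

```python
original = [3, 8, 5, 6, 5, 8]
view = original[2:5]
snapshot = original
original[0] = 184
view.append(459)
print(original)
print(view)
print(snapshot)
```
[184, 8, 5, 6, 5, 8]
[5, 6, 5, 459]
[184, 8, 5, 6, 5, 8]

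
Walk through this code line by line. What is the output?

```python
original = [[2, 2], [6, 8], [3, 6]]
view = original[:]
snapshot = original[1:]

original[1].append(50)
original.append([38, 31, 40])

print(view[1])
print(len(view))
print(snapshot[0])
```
[6, 8, 50]
3
[6, 8, 50]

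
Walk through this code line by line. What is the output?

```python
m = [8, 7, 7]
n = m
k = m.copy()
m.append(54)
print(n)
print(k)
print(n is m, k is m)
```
[8, 7, 7, 54]
[8, 7, 7]
True False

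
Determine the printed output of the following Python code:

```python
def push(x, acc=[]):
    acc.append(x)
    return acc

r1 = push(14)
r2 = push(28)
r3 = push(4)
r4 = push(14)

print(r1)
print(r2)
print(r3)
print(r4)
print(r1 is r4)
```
[14, 28, 4, 14]
[14, 28, 4, 14]
[14, 28, 4, 14]
[14, 28, 4, 14]
True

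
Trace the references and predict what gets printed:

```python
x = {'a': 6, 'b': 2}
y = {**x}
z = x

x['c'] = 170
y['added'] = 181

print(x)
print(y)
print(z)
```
{'a': 6, 'b': 2, 'c': 170}
{'a': 6, 'b': 2, 'added': 181}
{'a': 6, 'b': 2, 'c': 170}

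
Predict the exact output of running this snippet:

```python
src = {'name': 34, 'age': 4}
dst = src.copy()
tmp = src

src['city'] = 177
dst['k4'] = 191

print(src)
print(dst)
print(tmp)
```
{'name': 34, 'age': 4, 'city': 177}
{'name': 34, 'age': 4, 'k4': 191}
{'name': 34, 'age': 4, 'city': 177}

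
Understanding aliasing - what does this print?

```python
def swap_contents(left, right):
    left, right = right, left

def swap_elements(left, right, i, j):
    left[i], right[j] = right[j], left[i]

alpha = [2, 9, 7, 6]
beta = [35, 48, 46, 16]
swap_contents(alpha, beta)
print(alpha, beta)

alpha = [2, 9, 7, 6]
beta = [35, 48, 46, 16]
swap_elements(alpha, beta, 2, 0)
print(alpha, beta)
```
[2, 9, 7, 6] [35, 48, 46, 16]
[2, 9, 35, 6] [7, 48, 46, 16]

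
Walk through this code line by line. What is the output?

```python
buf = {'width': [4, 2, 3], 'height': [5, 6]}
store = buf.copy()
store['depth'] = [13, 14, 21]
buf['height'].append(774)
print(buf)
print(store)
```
{'width': [4, 2, 3], 'height': [5, 6, 774]}
{'width': [4, 2, 3], 'height': [5, 6, 774], 'depth': [13, 14, 21]}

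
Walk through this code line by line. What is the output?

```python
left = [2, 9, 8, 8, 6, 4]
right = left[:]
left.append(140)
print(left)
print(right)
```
[2, 9, 8, 8, 6, 4, 140]
[2, 9, 8, 8, 6, 4]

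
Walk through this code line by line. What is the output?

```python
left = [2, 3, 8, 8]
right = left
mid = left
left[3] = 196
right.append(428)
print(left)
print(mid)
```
[2, 3, 8, 196, 428]
[2, 3, 8, 196, 428]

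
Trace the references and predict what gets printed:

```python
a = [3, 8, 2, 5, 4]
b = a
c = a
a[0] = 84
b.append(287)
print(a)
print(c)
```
[84, 8, 2, 5, 4, 287]
[84, 8, 2, 5, 4, 287]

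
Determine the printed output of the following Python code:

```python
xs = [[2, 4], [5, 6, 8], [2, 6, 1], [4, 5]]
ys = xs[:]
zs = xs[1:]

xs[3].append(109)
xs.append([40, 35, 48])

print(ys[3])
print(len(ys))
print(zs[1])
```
[4, 5, 109]
4
[2, 6, 1]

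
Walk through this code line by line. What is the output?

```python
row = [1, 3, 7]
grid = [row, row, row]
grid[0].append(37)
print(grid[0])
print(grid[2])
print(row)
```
[1, 3, 7, 37]
[1, 3, 7, 37]
[1, 3, 7, 37]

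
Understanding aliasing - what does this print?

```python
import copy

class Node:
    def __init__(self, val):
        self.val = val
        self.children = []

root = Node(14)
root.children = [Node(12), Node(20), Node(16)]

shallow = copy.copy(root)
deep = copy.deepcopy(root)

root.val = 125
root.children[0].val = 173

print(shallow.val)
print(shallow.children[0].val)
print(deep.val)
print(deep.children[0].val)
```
14
173
14
12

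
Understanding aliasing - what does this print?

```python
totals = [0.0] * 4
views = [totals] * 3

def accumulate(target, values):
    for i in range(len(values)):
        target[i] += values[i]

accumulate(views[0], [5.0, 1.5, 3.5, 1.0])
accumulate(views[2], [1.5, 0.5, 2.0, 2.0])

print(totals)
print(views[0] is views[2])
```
[6.5, 2.0, 5.5, 3.0]
True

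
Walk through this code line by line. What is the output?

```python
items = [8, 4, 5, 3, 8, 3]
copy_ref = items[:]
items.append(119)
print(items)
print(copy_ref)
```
[8, 4, 5, 3, 8, 3, 119]
[8, 4, 5, 3, 8, 3]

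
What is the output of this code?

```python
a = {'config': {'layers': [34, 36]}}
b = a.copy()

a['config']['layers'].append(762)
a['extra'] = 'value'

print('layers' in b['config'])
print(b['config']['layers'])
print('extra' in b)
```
True
[34, 36, 762]
False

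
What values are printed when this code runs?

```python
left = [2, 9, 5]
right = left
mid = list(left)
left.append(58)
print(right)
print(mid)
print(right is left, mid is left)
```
[2, 9, 5, 58]
[2, 9, 5]
True False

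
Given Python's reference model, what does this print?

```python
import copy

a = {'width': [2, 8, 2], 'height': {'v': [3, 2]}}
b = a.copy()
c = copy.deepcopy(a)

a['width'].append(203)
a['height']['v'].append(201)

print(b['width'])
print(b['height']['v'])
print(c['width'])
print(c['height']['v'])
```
[2, 8, 2, 203]
[3, 2, 201]
[2, 8, 2]
[3, 2]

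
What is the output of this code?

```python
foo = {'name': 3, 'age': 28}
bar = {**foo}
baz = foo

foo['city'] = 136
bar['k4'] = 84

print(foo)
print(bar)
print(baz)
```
{'name': 3, 'age': 28, 'city': 136}
{'name': 3, 'age': 28, 'k4': 84}
{'name': 3, 'age': 28, 'city': 136}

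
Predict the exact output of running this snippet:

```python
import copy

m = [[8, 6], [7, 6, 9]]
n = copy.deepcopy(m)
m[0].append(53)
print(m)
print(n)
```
[[8, 6, 53], [7, 6, 9]]
[[8, 6], [7, 6, 9]]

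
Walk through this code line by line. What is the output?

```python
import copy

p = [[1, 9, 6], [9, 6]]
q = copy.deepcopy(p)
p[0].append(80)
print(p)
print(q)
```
[[1, 9, 6, 80], [9, 6]]
[[1, 9, 6], [9, 6]]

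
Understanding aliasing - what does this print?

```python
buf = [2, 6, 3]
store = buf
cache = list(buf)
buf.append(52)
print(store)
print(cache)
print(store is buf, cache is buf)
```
[2, 6, 3, 52]
[2, 6, 3]
True False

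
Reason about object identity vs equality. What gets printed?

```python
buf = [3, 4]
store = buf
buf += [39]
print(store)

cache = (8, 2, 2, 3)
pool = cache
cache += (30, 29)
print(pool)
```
[3, 4, 39]
(8, 2, 2, 3)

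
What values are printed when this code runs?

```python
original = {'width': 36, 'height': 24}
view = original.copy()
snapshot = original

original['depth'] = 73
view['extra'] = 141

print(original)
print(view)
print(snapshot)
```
{'width': 36, 'height': 24, 'depth': 73}
{'width': 36, 'height': 24, 'extra': 141}
{'width': 36, 'height': 24, 'depth': 73}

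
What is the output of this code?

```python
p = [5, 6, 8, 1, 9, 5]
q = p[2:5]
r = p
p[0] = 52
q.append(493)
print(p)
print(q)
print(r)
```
[52, 6, 8, 1, 9, 5]
[8, 1, 9, 493]
[52, 6, 8, 1, 9, 5]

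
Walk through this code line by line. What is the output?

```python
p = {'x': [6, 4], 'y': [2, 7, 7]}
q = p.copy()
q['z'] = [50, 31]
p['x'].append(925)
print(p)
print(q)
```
{'x': [6, 4, 925], 'y': [2, 7, 7]}
{'x': [6, 4, 925], 'y': [2, 7, 7], 'z': [50, 31]}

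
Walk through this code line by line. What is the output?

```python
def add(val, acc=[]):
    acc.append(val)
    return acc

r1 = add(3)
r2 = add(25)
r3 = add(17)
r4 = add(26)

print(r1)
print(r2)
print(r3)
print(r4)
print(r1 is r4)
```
[3, 25, 17, 26]
[3, 25, 17, 26]
[3, 25, 17, 26]
[3, 25, 17, 26]
True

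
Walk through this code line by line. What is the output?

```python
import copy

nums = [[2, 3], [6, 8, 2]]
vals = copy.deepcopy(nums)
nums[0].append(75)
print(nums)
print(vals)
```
[[2, 3, 75], [6, 8, 2]]
[[2, 3], [6, 8, 2]]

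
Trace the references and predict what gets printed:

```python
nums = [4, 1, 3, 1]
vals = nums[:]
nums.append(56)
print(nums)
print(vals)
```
[4, 1, 3, 1, 56]
[4, 1, 3, 1]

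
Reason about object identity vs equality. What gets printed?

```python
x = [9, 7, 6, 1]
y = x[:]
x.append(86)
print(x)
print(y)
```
[9, 7, 6, 1, 86]
[9, 7, 6, 1]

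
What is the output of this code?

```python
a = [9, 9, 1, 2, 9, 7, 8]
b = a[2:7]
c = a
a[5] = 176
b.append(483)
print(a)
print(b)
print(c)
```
[9, 9, 1, 2, 9, 176, 8]
[1, 2, 9, 7, 8, 483]
[9, 9, 1, 2, 9, 176, 8]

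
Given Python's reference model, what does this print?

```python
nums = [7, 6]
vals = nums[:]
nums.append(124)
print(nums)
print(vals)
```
[7, 6, 124]
[7, 6]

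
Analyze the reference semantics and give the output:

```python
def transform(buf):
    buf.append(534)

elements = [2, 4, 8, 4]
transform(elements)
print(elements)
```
[2, 4, 8, 4, 534]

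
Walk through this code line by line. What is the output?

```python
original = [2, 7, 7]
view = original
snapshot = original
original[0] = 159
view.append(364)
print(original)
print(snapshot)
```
[159, 7, 7, 364]
[159, 7, 7, 364]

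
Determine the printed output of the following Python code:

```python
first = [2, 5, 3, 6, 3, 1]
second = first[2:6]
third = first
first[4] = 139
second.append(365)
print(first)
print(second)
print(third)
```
[2, 5, 3, 6, 139, 1]
[3, 6, 3, 1, 365]
[2, 5, 3, 6, 139, 1]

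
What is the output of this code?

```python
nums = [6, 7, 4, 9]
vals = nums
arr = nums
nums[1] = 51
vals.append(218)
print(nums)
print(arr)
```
[6, 51, 4, 9, 218]
[6, 51, 4, 9, 218]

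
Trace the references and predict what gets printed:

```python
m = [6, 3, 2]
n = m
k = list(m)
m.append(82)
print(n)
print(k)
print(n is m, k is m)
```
[6, 3, 2, 82]
[6, 3, 2]
True False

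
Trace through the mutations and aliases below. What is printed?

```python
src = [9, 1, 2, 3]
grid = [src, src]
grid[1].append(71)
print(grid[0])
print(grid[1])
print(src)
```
[9, 1, 2, 3, 71]
[9, 1, 2, 3, 71]
[9, 1, 2, 3, 71]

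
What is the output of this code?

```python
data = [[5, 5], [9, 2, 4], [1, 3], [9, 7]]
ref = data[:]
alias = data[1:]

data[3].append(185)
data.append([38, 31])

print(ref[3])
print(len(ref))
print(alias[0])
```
[9, 7, 185]
4
[9, 2, 4]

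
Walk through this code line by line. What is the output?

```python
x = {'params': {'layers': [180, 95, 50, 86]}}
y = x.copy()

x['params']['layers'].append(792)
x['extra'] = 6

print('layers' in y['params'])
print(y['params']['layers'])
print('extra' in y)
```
True
[180, 95, 50, 86, 792]
False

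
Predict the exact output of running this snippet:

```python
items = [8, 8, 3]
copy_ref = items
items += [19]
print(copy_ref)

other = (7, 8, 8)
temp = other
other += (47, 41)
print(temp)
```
[8, 8, 3, 19]
(7, 8, 8)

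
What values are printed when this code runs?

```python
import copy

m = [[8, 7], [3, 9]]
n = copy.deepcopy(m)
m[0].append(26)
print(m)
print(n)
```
[[8, 7, 26], [3, 9]]
[[8, 7], [3, 9]]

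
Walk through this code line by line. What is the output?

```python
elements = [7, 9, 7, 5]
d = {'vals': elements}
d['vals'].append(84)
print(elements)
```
[7, 9, 7, 5, 84]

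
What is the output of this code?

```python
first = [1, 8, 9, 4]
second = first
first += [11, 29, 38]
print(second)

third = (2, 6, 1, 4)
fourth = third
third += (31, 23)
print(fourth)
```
[1, 8, 9, 4, 11, 29, 38]
(2, 6, 1, 4)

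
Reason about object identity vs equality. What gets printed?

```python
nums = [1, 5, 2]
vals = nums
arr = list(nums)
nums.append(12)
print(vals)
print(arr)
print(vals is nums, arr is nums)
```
[1, 5, 2, 12]
[1, 5, 2]
True False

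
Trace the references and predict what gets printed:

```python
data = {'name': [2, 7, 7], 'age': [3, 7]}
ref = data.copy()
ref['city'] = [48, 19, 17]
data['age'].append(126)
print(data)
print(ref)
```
{'name': [2, 7, 7], 'age': [3, 7, 126]}
{'name': [2, 7, 7], 'age': [3, 7, 126], 'city': [48, 19, 17]}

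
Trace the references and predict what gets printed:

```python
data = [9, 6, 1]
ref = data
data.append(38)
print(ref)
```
[9, 6, 1, 38]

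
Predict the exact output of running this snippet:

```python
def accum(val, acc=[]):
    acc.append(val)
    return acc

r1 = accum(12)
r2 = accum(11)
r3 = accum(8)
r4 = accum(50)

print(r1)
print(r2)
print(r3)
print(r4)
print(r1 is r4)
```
[12, 11, 8, 50]
[12, 11, 8, 50]
[12, 11, 8, 50]
[12, 11, 8, 50]
True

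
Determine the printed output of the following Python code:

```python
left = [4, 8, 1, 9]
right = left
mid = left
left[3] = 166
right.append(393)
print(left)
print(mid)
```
[4, 8, 1, 166, 393]
[4, 8, 1, 166, 393]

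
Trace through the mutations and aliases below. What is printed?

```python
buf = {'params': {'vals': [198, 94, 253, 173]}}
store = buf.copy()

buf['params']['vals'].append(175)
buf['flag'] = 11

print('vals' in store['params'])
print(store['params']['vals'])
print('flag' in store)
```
True
[198, 94, 253, 173, 175]
False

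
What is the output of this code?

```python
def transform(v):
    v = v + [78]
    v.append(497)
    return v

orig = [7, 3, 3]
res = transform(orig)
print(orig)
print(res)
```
[7, 3, 3]
[7, 3, 3, 78, 497]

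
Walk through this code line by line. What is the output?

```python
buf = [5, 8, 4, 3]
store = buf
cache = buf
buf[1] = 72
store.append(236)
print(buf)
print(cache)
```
[5, 72, 4, 3, 236]
[5, 72, 4, 3, 236]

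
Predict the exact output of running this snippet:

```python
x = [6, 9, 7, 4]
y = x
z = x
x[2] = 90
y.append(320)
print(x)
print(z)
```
[6, 9, 90, 4, 320]
[6, 9, 90, 4, 320]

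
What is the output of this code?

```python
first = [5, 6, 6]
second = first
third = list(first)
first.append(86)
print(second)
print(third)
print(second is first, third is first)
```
[5, 6, 6, 86]
[5, 6, 6]
True False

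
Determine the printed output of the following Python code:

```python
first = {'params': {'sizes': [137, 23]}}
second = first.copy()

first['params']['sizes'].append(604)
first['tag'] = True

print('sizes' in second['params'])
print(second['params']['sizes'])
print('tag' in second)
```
True
[137, 23, 604]
False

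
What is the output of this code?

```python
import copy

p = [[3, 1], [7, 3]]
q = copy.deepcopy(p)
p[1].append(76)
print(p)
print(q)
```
[[3, 1], [7, 3, 76]]
[[3, 1], [7, 3]]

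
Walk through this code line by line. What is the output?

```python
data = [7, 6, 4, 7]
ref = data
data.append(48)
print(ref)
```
[7, 6, 4, 7, 48]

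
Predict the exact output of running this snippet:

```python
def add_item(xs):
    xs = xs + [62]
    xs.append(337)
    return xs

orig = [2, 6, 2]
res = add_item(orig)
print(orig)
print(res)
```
[2, 6, 2]
[2, 6, 2, 62, 337]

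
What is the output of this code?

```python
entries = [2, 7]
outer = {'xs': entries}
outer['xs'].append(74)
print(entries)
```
[2, 7, 74]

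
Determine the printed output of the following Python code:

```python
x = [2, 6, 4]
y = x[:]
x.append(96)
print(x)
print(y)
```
[2, 6, 4, 96]
[2, 6, 4]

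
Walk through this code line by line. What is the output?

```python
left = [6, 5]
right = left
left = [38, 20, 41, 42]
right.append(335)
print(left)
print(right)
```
[38, 20, 41, 42]
[6, 5, 335]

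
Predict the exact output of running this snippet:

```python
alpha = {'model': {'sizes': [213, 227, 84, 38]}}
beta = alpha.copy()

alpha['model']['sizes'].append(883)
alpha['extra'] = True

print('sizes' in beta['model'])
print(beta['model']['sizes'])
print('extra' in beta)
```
True
[213, 227, 84, 38, 883]
False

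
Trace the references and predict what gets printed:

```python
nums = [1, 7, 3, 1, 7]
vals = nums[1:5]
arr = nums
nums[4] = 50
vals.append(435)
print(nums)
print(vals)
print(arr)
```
[1, 7, 3, 1, 50]
[7, 3, 1, 7, 435]
[1, 7, 3, 1, 50]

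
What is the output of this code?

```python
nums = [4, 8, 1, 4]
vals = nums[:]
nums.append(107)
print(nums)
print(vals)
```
[4, 8, 1, 4, 107]
[4, 8, 1, 4]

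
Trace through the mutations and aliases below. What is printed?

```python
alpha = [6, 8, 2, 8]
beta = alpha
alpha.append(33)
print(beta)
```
[6, 8, 2, 8, 33]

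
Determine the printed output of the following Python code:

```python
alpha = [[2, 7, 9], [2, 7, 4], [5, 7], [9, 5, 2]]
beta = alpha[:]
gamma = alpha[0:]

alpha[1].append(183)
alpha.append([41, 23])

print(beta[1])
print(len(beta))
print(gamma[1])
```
[2, 7, 4, 183]
4
[2, 7, 4, 183]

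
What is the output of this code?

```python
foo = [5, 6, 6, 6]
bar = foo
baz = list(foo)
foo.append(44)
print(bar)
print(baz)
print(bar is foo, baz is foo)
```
[5, 6, 6, 6, 44]
[5, 6, 6, 6]
True False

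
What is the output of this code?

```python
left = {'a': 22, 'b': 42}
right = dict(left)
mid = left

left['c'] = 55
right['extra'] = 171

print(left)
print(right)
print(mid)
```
{'a': 22, 'b': 42, 'c': 55}
{'a': 22, 'b': 42, 'extra': 171}
{'a': 22, 'b': 42, 'c': 55}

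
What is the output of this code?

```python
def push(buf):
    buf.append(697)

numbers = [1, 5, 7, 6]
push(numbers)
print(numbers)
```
[1, 5, 7, 6, 697]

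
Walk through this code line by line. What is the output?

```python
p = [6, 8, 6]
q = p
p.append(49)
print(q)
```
[6, 8, 6, 49]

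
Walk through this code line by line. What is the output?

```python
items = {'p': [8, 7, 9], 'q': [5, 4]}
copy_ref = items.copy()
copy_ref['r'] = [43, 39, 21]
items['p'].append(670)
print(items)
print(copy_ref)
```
{'p': [8, 7, 9, 670], 'q': [5, 4]}
{'p': [8, 7, 9, 670], 'q': [5, 4], 'r': [43, 39, 21]}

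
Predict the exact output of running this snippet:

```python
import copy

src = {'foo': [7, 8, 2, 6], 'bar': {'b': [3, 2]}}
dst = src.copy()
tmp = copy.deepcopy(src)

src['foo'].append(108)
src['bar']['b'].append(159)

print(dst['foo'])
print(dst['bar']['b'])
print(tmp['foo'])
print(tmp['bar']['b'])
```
[7, 8, 2, 6, 108]
[3, 2, 159]
[7, 8, 2, 6]
[3, 2]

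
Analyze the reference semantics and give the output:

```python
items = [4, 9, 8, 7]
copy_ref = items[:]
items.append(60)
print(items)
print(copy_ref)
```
[4, 9, 8, 7, 60]
[4, 9, 8, 7]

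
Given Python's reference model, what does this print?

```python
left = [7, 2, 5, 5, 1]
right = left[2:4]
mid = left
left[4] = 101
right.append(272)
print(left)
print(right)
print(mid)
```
[7, 2, 5, 5, 101]
[5, 5, 272]
[7, 2, 5, 5, 101]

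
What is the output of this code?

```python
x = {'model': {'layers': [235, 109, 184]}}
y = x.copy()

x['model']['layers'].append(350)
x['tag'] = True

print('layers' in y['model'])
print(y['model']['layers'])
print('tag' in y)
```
True
[235, 109, 184, 350]
False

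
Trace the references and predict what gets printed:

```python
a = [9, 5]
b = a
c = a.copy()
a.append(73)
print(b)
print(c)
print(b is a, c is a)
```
[9, 5, 73]
[9, 5]
True False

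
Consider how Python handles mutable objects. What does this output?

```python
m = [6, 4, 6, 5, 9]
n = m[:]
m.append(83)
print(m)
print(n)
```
[6, 4, 6, 5, 9, 83]
[6, 4, 6, 5, 9]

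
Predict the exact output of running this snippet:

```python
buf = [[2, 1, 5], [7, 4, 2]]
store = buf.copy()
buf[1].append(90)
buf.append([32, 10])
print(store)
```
[[2, 1, 5], [7, 4, 2, 90]]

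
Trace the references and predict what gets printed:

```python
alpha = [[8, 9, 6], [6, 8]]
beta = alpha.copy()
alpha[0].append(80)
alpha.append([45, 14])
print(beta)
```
[[8, 9, 6, 80], [6, 8]]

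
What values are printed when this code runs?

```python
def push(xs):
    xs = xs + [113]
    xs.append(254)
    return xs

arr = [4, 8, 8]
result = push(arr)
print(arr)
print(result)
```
[4, 8, 8]
[4, 8, 8, 113, 254]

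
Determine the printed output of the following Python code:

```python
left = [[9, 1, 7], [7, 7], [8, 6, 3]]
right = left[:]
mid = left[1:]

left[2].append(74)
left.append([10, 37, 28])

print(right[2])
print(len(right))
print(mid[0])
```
[8, 6, 3, 74]
3
[7, 7]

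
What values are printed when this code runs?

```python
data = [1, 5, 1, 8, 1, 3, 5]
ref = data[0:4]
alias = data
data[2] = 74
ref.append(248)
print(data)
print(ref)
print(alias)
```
[1, 5, 74, 8, 1, 3, 5]
[1, 5, 1, 8, 248]
[1, 5, 74, 8, 1, 3, 5]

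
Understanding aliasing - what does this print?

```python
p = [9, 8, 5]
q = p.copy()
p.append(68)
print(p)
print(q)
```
[9, 8, 5, 68]
[9, 8, 5]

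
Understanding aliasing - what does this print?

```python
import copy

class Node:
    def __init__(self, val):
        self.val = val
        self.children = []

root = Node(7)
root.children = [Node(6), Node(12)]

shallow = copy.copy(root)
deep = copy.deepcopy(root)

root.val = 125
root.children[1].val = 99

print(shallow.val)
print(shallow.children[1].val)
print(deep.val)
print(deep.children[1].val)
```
7
99
7
12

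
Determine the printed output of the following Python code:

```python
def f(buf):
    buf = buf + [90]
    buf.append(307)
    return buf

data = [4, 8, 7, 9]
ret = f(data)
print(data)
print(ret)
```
[4, 8, 7, 9]
[4, 8, 7, 9, 90, 307]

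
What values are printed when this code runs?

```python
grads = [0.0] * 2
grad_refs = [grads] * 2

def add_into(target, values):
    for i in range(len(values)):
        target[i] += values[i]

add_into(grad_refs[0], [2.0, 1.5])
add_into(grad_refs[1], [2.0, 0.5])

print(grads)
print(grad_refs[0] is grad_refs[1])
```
[4.0, 2.0]
True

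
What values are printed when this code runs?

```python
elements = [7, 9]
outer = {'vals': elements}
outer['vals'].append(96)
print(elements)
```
[7, 9, 96]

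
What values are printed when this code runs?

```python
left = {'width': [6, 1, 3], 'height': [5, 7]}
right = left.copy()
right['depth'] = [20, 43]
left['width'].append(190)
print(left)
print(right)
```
{'width': [6, 1, 3, 190], 'height': [5, 7]}
{'width': [6, 1, 3, 190], 'height': [5, 7], 'depth': [20, 43]}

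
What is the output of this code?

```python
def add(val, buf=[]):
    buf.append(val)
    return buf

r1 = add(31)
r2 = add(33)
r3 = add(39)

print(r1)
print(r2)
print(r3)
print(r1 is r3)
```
[31, 33, 39]
[31, 33, 39]
[31, 33, 39]
True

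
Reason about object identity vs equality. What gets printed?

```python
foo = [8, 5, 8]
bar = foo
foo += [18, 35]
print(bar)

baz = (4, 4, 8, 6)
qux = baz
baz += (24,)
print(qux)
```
[8, 5, 8, 18, 35]
(4, 4, 8, 6)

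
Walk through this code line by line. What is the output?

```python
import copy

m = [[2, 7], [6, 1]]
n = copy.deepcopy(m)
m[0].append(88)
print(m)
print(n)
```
[[2, 7, 88], [6, 1]]
[[2, 7], [6, 1]]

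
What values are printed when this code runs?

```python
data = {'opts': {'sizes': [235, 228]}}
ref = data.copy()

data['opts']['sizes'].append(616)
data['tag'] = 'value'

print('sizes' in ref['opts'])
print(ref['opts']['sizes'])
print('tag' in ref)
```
True
[235, 228, 616]
False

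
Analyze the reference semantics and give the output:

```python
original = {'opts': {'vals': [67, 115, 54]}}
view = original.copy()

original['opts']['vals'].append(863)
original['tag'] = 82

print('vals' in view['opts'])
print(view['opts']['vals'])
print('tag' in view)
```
True
[67, 115, 54, 863]
False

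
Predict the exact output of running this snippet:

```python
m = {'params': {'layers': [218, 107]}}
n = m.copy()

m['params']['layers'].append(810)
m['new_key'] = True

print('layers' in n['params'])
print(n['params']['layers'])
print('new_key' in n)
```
True
[218, 107, 810]
False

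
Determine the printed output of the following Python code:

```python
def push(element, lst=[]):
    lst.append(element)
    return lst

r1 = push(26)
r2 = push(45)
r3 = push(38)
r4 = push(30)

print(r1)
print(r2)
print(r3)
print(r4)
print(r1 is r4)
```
[26, 45, 38, 30]
[26, 45, 38, 30]
[26, 45, 38, 30]
[26, 45, 38, 30]
True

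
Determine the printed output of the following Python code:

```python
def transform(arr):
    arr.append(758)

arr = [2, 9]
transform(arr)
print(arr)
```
[2, 9, 758]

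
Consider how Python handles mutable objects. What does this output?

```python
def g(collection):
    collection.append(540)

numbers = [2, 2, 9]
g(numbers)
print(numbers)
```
[2, 2, 9, 540]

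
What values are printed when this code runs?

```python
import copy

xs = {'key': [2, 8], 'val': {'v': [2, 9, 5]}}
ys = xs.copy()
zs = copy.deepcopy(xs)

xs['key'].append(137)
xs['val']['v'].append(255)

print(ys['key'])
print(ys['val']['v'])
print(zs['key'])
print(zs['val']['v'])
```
[2, 8, 137]
[2, 9, 5, 255]
[2, 8]
[2, 9, 5]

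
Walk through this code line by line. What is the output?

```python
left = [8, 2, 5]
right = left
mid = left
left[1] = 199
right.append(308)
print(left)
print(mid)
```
[8, 199, 5, 308]
[8, 199, 5, 308]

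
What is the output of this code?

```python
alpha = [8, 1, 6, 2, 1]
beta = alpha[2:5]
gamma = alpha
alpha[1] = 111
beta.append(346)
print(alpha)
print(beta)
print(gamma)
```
[8, 111, 6, 2, 1]
[6, 2, 1, 346]
[8, 111, 6, 2, 1]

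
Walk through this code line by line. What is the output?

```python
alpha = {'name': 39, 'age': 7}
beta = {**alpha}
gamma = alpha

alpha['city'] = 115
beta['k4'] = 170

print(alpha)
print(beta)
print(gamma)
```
{'name': 39, 'age': 7, 'city': 115}
{'name': 39, 'age': 7, 'k4': 170}
{'name': 39, 'age': 7, 'city': 115}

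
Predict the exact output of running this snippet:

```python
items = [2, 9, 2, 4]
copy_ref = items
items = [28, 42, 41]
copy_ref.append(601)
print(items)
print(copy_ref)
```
[28, 42, 41]
[2, 9, 2, 4, 601]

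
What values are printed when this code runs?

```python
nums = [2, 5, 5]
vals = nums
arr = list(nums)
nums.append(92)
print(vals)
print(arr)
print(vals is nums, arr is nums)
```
[2, 5, 5, 92]
[2, 5, 5]
True False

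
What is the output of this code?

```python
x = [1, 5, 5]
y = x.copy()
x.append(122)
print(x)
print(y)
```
[1, 5, 5, 122]
[1, 5, 5]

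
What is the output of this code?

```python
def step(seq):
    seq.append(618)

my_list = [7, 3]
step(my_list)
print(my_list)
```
[7, 3, 618]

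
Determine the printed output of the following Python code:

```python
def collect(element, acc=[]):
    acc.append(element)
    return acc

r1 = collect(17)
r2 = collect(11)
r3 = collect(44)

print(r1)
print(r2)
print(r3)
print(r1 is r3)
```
[17, 11, 44]
[17, 11, 44]
[17, 11, 44]
True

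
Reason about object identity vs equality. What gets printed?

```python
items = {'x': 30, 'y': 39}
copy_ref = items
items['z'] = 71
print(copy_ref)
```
{'x': 30, 'y': 39, 'z': 71}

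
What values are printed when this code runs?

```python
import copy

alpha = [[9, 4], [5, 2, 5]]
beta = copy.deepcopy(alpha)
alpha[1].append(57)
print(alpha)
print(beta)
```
[[9, 4], [5, 2, 5, 57]]
[[9, 4], [5, 2, 5]]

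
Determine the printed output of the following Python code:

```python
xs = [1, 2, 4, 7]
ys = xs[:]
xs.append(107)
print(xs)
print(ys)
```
[1, 2, 4, 7, 107]
[1, 2, 4, 7]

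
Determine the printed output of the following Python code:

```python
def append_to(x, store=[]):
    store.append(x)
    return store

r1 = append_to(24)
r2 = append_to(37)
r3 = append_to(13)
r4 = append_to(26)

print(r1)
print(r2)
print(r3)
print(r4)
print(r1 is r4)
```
[24, 37, 13, 26]
[24, 37, 13, 26]
[24, 37, 13, 26]
[24, 37, 13, 26]
True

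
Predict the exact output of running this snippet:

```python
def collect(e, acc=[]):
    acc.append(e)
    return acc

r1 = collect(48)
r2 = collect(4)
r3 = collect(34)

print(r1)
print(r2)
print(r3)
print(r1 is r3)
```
[48, 4, 34]
[48, 4, 34]
[48, 4, 34]
True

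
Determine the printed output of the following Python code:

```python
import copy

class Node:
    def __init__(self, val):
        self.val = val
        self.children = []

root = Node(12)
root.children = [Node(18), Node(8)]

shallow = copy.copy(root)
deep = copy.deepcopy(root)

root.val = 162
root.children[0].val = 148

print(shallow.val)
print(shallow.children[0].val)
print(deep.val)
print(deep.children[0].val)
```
12
148
12
18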